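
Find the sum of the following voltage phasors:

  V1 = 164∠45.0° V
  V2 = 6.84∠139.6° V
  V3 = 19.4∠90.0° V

Step 1 — Convert each phasor to rectangular form:
  V1 = 164·(cos(45.0°) + j·sin(45.0°)) = 116 + j116 V
  V2 = 6.84·(cos(139.6°) + j·sin(139.6°)) = -5.209 + j4.433 V
  V3 = 19.4·(cos(90.0°) + j·sin(90.0°)) = 0 + j19.4 V
Step 2 — Sum components: V_total = 110.8 + j139.8 V.
Step 3 — Convert to polar: |V_total| = 178.4 V, ∠V_total = 51.6°.

V_total = 178.4∠51.6° V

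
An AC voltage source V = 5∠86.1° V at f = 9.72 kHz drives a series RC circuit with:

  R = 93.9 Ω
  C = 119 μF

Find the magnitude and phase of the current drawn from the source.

Step 1 — Angular frequency: ω = 2π·f = 2π·9720 = 6.107e+04 rad/s.
Step 2 — Component impedances:
  R: Z = R = 93.9 Ω
  C: Z = 1/(jωC) = -j/(ω·C) = 0 - j0.1376 Ω
Step 3 — Series combination: Z_total = R + C = 93.9 - j0.1376 Ω = 93.9∠-0.1° Ω.
Step 4 — Source phasor: V = 5∠86.1° V = 0.3401 + j4.988 V.
Step 5 — Ohm's law: I = V / Z_total = (0.3401 + j4.988) / (93.9 - j0.1376) = 0.003544 + j0.05313 A.
Step 6 — Convert to polar: |I| = 0.05325 A, ∠I = 86.2°.

I = 0.05325∠86.2° A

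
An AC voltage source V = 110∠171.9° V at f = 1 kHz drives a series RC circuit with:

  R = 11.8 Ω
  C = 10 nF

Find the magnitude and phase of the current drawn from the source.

Step 1 — Angular frequency: ω = 2π·f = 2π·1000 = 6283 rad/s.
Step 2 — Component impedances:
  R: Z = R = 11.8 Ω
  C: Z = 1/(jωC) = -j/(ω·C) = 0 - j1.592e+04 Ω
Step 3 — Series combination: Z_total = R + C = 11.8 - j1.592e+04 Ω = 1.592e+04∠-90.0° Ω.
Step 4 — Source phasor: V = 110∠171.9° V = -108.9 + j15.5 V.
Step 5 — Ohm's law: I = V / Z_total = (-108.9 + j15.5) / (11.8 - j1.592e+04) = -0.0009789 - j0.006842 A.
Step 6 — Convert to polar: |I| = 0.006912 A, ∠I = -98.1°.

I = 0.006912∠-98.1° A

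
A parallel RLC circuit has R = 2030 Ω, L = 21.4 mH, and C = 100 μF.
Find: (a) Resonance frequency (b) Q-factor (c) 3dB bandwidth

Step 1 — Resonance: ω₀ = 1/√(LC) = 1/√(0.0214·0.0001) = 683.6 rad/s.
Step 2 — f₀ = ω₀/(2π) = 108.8 Hz.
Step 3 — Parallel Q: Q = R/(ω₀L) = 2030/(683.6·0.0214) = 138.8.
Step 4 — Bandwidth: Δω = ω₀/Q = 4.926 rad/s; BW = Δω/(2π) = 0.784 Hz.

(a) f₀ = 108.8 Hz  (b) Q = 138.8  (c) BW = 0.784 Hz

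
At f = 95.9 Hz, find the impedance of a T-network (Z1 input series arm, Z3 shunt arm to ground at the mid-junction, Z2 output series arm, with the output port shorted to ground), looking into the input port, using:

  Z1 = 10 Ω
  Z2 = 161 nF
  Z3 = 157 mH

Step 1 — Angular frequency: ω = 2π·f = 2π·95.9 = 602.6 rad/s.
Step 2 — Component impedances:
  Z1: Z = R = 10 Ω
  Z2: Z = 1/(jωC) = -j/(ω·C) = 0 - j1.031e+04 Ω
  Z3: Z = jωL = j·602.6·0.157 = 0 + j94.6 Ω
Step 3 — With the output port shorted to ground, the output series arm Z2 runs from the junction to ground; the shunt arm Z3 also runs from the junction to ground. They appear in parallel: Z3 || Z2 = 0 + j95.48 Ω.
Step 4 — Series with input arm Z1: Z_in = Z1 + (Z3 || Z2) = 10 + j95.48 Ω = 96∠84.0° Ω.

Z = 10 + j95.48 Ω = 96∠84.0° Ω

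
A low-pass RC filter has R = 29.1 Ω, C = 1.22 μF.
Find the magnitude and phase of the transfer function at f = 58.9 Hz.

Step 1 — Angular frequency: ω = 2π·58.9 = 370.1 rad/s.
Step 2 — Transfer function: H(jω) = 1/(1 + jωRC).
Step 3 — Denominator: 1 + jωRC = 1 + j·370.1·29.1·1.22e-06 = 1 + j0.01314.
Step 4 — H = 0.9998 - j0.01314.
Step 5 — Magnitude: |H| = 0.9999 (-0.0 dB); phase: φ = -0.8°.

|H| = 0.9999 (-0.0 dB), φ = -0.8°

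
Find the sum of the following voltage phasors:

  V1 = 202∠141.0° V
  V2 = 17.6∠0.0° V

Step 1 — Convert each phasor to rectangular form:
  V1 = 202·(cos(141.0°) + j·sin(141.0°)) = -157 + j127.1 V
  V2 = 17.6·(cos(0.0°) + j·sin(0.0°)) = 17.6 V
Step 2 — Sum components: V_total = -139.4 + j127.1 V.
Step 3 — Convert to polar: |V_total| = 188.6 V, ∠V_total = 137.6°.

V_total = 188.6∠137.6° V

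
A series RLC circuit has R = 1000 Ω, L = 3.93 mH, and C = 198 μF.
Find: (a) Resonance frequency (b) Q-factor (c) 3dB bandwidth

Step 1 — Resonance condition Im(Z)=0 gives ω₀ = 1/√(LC).
Step 2 — ω₀ = 1/√(0.00393·0.000198) = 1134 rad/s.
Step 3 — f₀ = ω₀/(2π) = 180.4 Hz.
Step 4 — Series Q: Q = ω₀L/R = 1134·0.00393/1000 = 0.004455.
Step 5 — 3dB bandwidth: Δω = ω₀/Q = 2.545e+05 rad/s; BW = Δω/(2π) = 4.05e+04 Hz.

(a) f₀ = 180.4 Hz  (b) Q = 0.004455  (c) BW = 4.05e+04 Hz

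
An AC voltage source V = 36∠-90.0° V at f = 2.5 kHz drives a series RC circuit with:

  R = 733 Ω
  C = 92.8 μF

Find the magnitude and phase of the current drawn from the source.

Step 1 — Angular frequency: ω = 2π·f = 2π·2500 = 1.571e+04 rad/s.
Step 2 — Component impedances:
  R: Z = R = 733 Ω
  C: Z = 1/(jωC) = -j/(ω·C) = 0 - j0.686 Ω
Step 3 — Series combination: Z_total = R + C = 733 - j0.686 Ω = 733∠-0.1° Ω.
Step 4 — Source phasor: V = 36∠-90.0° V = 0 - j36 V.
Step 5 — Ohm's law: I = V / Z_total = (0 - j36) / (733 - j0.686) = 4.596e-05 - j0.04911 A.
Step 6 — Convert to polar: |I| = 0.04911 A, ∠I = -89.9°.

I = 0.04911∠-89.9° A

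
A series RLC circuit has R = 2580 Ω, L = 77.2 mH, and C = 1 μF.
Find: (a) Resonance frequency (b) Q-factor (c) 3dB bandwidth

Step 1 — Resonance: ω₀ = 1/√(LC) = 1/√(0.0772·1e-06) = 3599 rad/s.
Step 2 — f₀ = ω₀/(2π) = 572.8 Hz.
Step 3 — Series Q: Q = ω₀L/R = 3599·0.0772/2580 = 0.1077.
Step 4 — Bandwidth: Δω = ω₀/Q = 3.342e+04 rad/s; BW = Δω/(2π) = 5319 Hz.

(a) f₀ = 572.8 Hz  (b) Q = 0.1077  (c) BW = 5319 Hz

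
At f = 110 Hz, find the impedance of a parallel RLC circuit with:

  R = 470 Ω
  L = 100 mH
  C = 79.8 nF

Step 1 — Angular frequency: ω = 2π·f = 2π·110 = 691.2 rad/s.
Step 2 — Component impedances:
  R: Z = R = 470 Ω
  L: Z = jωL = j·691.2·0.1 = 0 + j69.12 Ω
  C: Z = 1/(jωC) = -j/(ω·C) = 0 - j1.813e+04 Ω
Step 3 — Parallel combination: 1/Z_total = 1/R + 1/L + 1/C; Z_total = 10.02 + j67.9 Ω = 68.64∠81.6° Ω.

Z = 10.02 + j67.9 Ω = 68.64∠81.6° Ω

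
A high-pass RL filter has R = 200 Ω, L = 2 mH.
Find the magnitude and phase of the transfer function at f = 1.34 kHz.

Step 1 — Angular frequency: ω = 2π·1340 = 8419 rad/s.
Step 2 — Transfer function: H(jω) = jωL/(R + jωL).
Step 3 — Numerator jωL = j·16.84; denominator R + jωL = 200 + j16.84.
Step 4 — H = 0.007039 + j0.0836.
Step 5 — Magnitude: |H| = 0.0839 (-21.5 dB); phase: φ = 85.2°.

|H| = 0.0839 (-21.5 dB), φ = 85.2°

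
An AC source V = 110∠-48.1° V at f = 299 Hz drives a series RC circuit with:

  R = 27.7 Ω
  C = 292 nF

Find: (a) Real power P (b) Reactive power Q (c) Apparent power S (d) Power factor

Step 1 — Angular frequency: ω = 2π·f = 2π·299 = 1879 rad/s.
Step 2 — Component impedances:
  R: Z = R = 27.7 Ω
  C: Z = 1/(jωC) = -j/(ω·C) = 0 - j1823 Ω
Step 3 — Series combination: Z_total = R + C = 27.7 - j1823 Ω = 1823∠-89.1° Ω.
Step 4 — Source phasor: V = 110∠-48.1° V = 73.46 - j81.87 V.
Step 5 — Current: I = V / Z = 0.04552 + j0.03961 A = 0.06034∠41.0° A.
Step 6 — Complex power: S = V·I* = 0.1008 - j6.636 VA.
Step 7 — Real power: P = Re(S) = 0.1008 W.
Step 8 — Reactive power: Q = Im(S) = -6.636 VAR.
Step 9 — Apparent power: |S| = 6.637 VA.
Step 10 — Power factor: PF = P/|S| = 0.01519 (leading).

(a) P = 0.1008 W  (b) Q = -6.636 VAR  (c) S = 6.637 VA  (d) PF = 0.01519 (leading)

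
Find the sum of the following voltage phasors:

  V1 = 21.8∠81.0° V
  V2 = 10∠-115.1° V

Step 1 — Convert each phasor to rectangular form:
  V1 = 21.8·(cos(81.0°) + j·sin(81.0°)) = 3.41 + j21.53 V
  V2 = 10·(cos(-115.1°) + j·sin(-115.1°)) = -4.242 - j9.056 V
Step 2 — Sum components: V_total = -0.8317 + j12.48 V.
Step 3 — Convert to polar: |V_total| = 12.5 V, ∠V_total = 93.8°.

V_total = 12.5∠93.8° V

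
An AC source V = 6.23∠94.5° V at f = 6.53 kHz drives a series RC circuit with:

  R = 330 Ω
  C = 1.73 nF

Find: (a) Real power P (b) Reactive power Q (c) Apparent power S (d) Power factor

Step 1 — Angular frequency: ω = 2π·f = 2π·6530 = 4.103e+04 rad/s.
Step 2 — Component impedances:
  R: Z = R = 330 Ω
  C: Z = 1/(jωC) = -j/(ω·C) = 0 - j1.409e+04 Ω
Step 3 — Series combination: Z_total = R + C = 330 - j1.409e+04 Ω = 1.409e+04∠-88.7° Ω.
Step 4 — Source phasor: V = 6.23∠94.5° V = -0.4888 + j6.211 V.
Step 5 — Current: I = V / Z = -0.0004414 - j2.436e-05 A = 0.0004421∠-176.8° A.
Step 6 — Complex power: S = V·I* = 6.45e-05 - j0.002753 VA.
Step 7 — Real power: P = Re(S) = 6.45e-05 W.
Step 8 — Reactive power: Q = Im(S) = -0.002753 VAR.
Step 9 — Apparent power: |S| = 0.002754 VA.
Step 10 — Power factor: PF = P/|S| = 0.02342 (leading).

(a) P = 6.45e-05 W  (b) Q = -0.002753 VAR  (c) S = 0.002754 VA  (d) PF = 0.02342 (leading)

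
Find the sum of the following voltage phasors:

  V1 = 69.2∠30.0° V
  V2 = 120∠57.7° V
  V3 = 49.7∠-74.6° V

Step 1 — Convert each phasor to rectangular form:
  V1 = 69.2·(cos(30.0°) + j·sin(30.0°)) = 59.93 + j34.6 V
  V2 = 120·(cos(57.7°) + j·sin(57.7°)) = 64.12 + j101.4 V
  V3 = 49.7·(cos(-74.6°) + j·sin(-74.6°)) = 13.2 - j47.92 V
Step 2 — Sum components: V_total = 137.2 + j88.12 V.
Step 3 — Convert to polar: |V_total| = 163.1 V, ∠V_total = 32.7°.

V_total = 163.1∠32.7° V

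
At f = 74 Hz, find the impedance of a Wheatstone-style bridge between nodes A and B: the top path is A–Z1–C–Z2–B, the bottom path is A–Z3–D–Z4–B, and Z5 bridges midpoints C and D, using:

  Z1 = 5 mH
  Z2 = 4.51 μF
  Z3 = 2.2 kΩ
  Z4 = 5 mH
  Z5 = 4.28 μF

Step 1 — Angular frequency: ω = 2π·f = 2π·74 = 465 rad/s.
Step 2 — Component impedances:
  Z1: Z = jωL = j·465·0.005 = 0 + j2.325 Ω
  Z2: Z = 1/(jωC) = -j/(ω·C) = 0 - j476.9 Ω
  Z3: Z = R = 2200 Ω
  Z4: Z = jωL = j·465·0.005 = 0 + j2.325 Ω
  Z5: Z = 1/(jωC) = -j/(ω·C) = 0 - j502.5 Ω
Step 3 — Bridge requires nodal analysis (the Z5 bridge couples midpoints C and D, so the two paths cannot be reduced to a simple series/parallel combination). Setting node B to ground and injecting 1 A at node A, the 3-node admittance system at A, C, D solves to V_A = Z_AB = 26.51 - j238.9 Ω = 240.4∠-83.7° Ω.

Z = 26.51 - j238.9 Ω = 240.4∠-83.7° Ω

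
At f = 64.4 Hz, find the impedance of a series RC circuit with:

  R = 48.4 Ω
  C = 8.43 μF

Step 1 — Angular frequency: ω = 2π·f = 2π·64.4 = 404.6 rad/s.
Step 2 — Component impedances:
  R: Z = R = 48.4 Ω
  C: Z = 1/(jωC) = -j/(ω·C) = 0 - j293.2 Ω
Step 3 — Series combination: Z_total = R + C = 48.4 - j293.2 Ω = 297.1∠-80.6° Ω.

Z = 48.4 - j293.2 Ω = 297.1∠-80.6° Ω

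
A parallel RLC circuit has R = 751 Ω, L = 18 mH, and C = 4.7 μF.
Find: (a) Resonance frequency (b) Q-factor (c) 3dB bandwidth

Step 1 — Resonance: ω₀ = 1/√(LC) = 1/√(0.018·4.7e-06) = 3438 rad/s.
Step 2 — f₀ = ω₀/(2π) = 547.2 Hz.
Step 3 — Parallel Q: Q = R/(ω₀L) = 751/(3438·0.018) = 12.14.
Step 4 — Bandwidth: Δω = ω₀/Q = 283.3 rad/s; BW = Δω/(2π) = 45.09 Hz.

(a) f₀ = 547.2 Hz  (b) Q = 12.14  (c) BW = 45.09 Hz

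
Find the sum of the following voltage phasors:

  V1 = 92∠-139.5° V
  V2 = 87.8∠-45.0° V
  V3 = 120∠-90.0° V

Step 1 — Convert each phasor to rectangular form:
  V1 = 92·(cos(-139.5°) + j·sin(-139.5°)) = -69.96 - j59.75 V
  V2 = 87.8·(cos(-45.0°) + j·sin(-45.0°)) = 62.08 - j62.08 V
  V3 = 120·(cos(-90.0°) + j·sin(-90.0°)) = 0 - j120 V
Step 2 — Sum components: V_total = -7.873 - j241.8 V.
Step 3 — Convert to polar: |V_total| = 242 V, ∠V_total = -91.9°.

V_total = 242∠-91.9° V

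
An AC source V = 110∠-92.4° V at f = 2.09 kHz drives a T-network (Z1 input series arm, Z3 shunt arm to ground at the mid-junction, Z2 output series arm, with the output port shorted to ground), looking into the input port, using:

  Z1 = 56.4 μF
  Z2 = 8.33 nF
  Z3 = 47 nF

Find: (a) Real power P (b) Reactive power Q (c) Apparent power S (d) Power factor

Step 1 — Angular frequency: ω = 2π·f = 2π·2090 = 1.313e+04 rad/s.
Step 2 — Component impedances:
  Z1: Z = 1/(jωC) = -j/(ω·C) = 0 - j1.35 Ω
  Z2: Z = 1/(jωC) = -j/(ω·C) = 0 - j9142 Ω
  Z3: Z = 1/(jωC) = -j/(ω·C) = 0 - j1620 Ω
Step 3 — With the output port shorted to ground, the output series arm Z2 runs from the junction to ground; the shunt arm Z3 also runs from the junction to ground. They appear in parallel: Z3 || Z2 = 0 - j1376 Ω.
Step 4 — Series with input arm Z1: Z_in = Z1 + (Z3 || Z2) = 0 - j1378 Ω = 1378∠-90.0° Ω.
Step 5 — Source phasor: V = 110∠-92.4° V = -4.606 - j109.9 V.
Step 6 — Current: I = V / Z = 0.07978 - j0.003344 A = 0.07985∠-2.4° A.
Step 7 — Complex power: S = V·I* = 0 - j8.783 VA.
Step 8 — Real power: P = Re(S) = 0 W.
Step 9 — Reactive power: Q = Im(S) = -8.783 VAR.
Step 10 — Apparent power: |S| = 8.783 VA.
Step 11 — Power factor: PF = P/|S| = 0 (leading).

(a) P = 0 W  (b) Q = -8.783 VAR  (c) S = 8.783 VA  (d) PF = 0 (leading)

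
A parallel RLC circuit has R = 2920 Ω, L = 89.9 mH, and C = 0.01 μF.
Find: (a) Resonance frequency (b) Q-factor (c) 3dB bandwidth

Step 1 — Resonance: ω₀ = 1/√(LC) = 1/√(0.0899·1e-08) = 3.335e+04 rad/s.
Step 2 — f₀ = ω₀/(2π) = 5308 Hz.
Step 3 — Parallel Q: Q = R/(ω₀L) = 2920/(3.335e+04·0.0899) = 0.9739.
Step 4 — Bandwidth: Δω = ω₀/Q = 3.425e+04 rad/s; BW = Δω/(2π) = 5451 Hz.

(a) f₀ = 5308 Hz  (b) Q = 0.9739  (c) BW = 5451 Hz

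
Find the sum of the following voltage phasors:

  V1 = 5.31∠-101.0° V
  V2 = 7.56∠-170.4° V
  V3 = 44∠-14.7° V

Step 1 — Convert each phasor to rectangular form:
  V1 = 5.31·(cos(-101.0°) + j·sin(-101.0°)) = -1.013 - j5.212 V
  V2 = 7.56·(cos(-170.4°) + j·sin(-170.4°)) = -7.454 - j1.261 V
  V3 = 44·(cos(-14.7°) + j·sin(-14.7°)) = 42.56 - j11.17 V
Step 2 — Sum components: V_total = 34.09 - j17.64 V.
Step 3 — Convert to polar: |V_total| = 38.39 V, ∠V_total = -27.4°.

V_total = 38.39∠-27.4° V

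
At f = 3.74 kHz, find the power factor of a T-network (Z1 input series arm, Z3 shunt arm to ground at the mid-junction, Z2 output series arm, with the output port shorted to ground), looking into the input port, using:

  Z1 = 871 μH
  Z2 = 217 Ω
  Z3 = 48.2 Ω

Step 1 — Angular frequency: ω = 2π·f = 2π·3740 = 2.35e+04 rad/s.
Step 2 — Component impedances:
  Z1: Z = jωL = j·2.35e+04·0.000871 = 0 + j20.47 Ω
  Z2: Z = R = 217 Ω
  Z3: Z = R = 48.2 Ω
Step 3 — With the output port shorted to ground, the output series arm Z2 runs from the junction to ground; the shunt arm Z3 also runs from the junction to ground. They appear in parallel: Z3 || Z2 = 39.44 Ω.
Step 4 — Series with input arm Z1: Z_in = Z1 + (Z3 || Z2) = 39.44 + j20.47 Ω = 44.43∠27.4° Ω.
Step 5 — Power factor: PF = cos(φ) = Re(Z)/|Z| = 39.44/44.434 = 0.8876.
Step 6 — Type: Im(Z) = 20.47 ⇒ lagging (phase φ = 27.4°).

PF = 0.8876 (lagging, φ = 27.4°)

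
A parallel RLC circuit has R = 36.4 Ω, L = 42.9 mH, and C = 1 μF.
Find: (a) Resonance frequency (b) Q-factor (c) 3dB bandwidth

Step 1 — Resonance: ω₀ = 1/√(LC) = 1/√(0.0429·1e-06) = 4828 rad/s.
Step 2 — f₀ = ω₀/(2π) = 768.4 Hz.
Step 3 — Parallel Q: Q = R/(ω₀L) = 36.4/(4828·0.0429) = 0.1757.
Step 4 — Bandwidth: Δω = ω₀/Q = 2.747e+04 rad/s; BW = Δω/(2π) = 4372 Hz.

(a) f₀ = 768.4 Hz  (b) Q = 0.1757  (c) BW = 4372 Hz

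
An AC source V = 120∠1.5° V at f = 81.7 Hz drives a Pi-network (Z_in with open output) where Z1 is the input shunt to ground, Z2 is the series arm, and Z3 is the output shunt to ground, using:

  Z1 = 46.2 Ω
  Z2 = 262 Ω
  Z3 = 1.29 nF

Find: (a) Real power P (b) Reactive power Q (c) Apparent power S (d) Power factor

Step 1 — Angular frequency: ω = 2π·f = 2π·81.7 = 513.3 rad/s.
Step 2 — Component impedances:
  Z1: Z = R = 46.2 Ω
  Z2: Z = R = 262 Ω
  Z3: Z = 1/(jωC) = -j/(ω·C) = 0 - j1.51e+06 Ω
Step 3 — With open output, the series arm Z2 and the output shunt Z3 appear in series to ground: Z2 + Z3 = 262 - j1.51e+06 Ω.
Step 4 — Parallel with input shunt Z1: Z_in = Z1 || (Z2 + Z3) = 46.2 - j0.001413 Ω = 46.2∠-0.0° Ω.
Step 5 — Source phasor: V = 120∠1.5° V = 120 + j3.141 V.
Step 6 — Current: I = V / Z = 2.597 + j0.06807 A = 2.597∠1.5° A.
Step 7 — Complex power: S = V·I* = 311.7 - j0.009536 VA.
Step 8 — Real power: P = Re(S) = 311.7 W.
Step 9 — Reactive power: Q = Im(S) = -0.009536 VAR.
Step 10 — Apparent power: |S| = 311.7 VA.
Step 11 — Power factor: PF = P/|S| = 1 (leading).

(a) P = 311.7 W  (b) Q = -0.009536 VAR  (c) S = 311.7 VA  (d) PF = 1 (leading)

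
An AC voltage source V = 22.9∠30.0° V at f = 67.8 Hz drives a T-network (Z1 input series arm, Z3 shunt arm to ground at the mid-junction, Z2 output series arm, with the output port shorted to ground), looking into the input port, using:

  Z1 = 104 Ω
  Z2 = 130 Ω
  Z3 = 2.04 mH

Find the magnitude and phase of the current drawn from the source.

Step 1 — Angular frequency: ω = 2π·f = 2π·67.8 = 426 rad/s.
Step 2 — Component impedances:
  Z1: Z = R = 104 Ω
  Z2: Z = R = 130 Ω
  Z3: Z = jωL = j·426·0.00204 = 0 + j0.869 Ω
Step 3 — With the output port shorted to ground, the output series arm Z2 runs from the junction to ground; the shunt arm Z3 also runs from the junction to ground. They appear in parallel: Z3 || Z2 = 0.005809 + j0.869 Ω.
Step 4 — Series with input arm Z1: Z_in = Z1 + (Z3 || Z2) = 104 + j0.869 Ω = 104∠0.5° Ω.
Step 5 — Source phasor: V = 22.9∠30.0° V = 19.83 + j11.45 V.
Step 6 — Ohm's law: I = V / Z_total = (19.83 + j11.45) / (104 + j0.869) = 0.1916 + j0.1085 A.
Step 7 — Convert to polar: |I| = 0.2202 A, ∠I = 29.5°.

I = 0.2202∠29.5° A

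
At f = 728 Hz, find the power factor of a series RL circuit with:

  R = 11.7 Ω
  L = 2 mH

Step 1 — Angular frequency: ω = 2π·f = 2π·728 = 4574 rad/s.
Step 2 — Component impedances:
  R: Z = R = 11.7 Ω
  L: Z = jωL = j·4574·0.002 = 0 + j9.148 Ω
Step 3 — Series combination: Z_total = R + L = 11.7 + j9.148 Ω = 14.85∠38.0° Ω.
Step 4 — Power factor: PF = cos(φ) = Re(Z)/|Z| = 11.7/14.852 = 0.7878.
Step 5 — Type: Im(Z) = 9.148 ⇒ lagging (phase φ = 38.0°).

PF = 0.7878 (lagging, φ = 38.0°)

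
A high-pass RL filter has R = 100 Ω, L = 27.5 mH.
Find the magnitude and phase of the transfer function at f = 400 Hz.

Step 1 — Angular frequency: ω = 2π·400 = 2513 rad/s.
Step 2 — Transfer function: H(jω) = jωL/(R + jωL).
Step 3 — Numerator jωL = j·69.12; denominator R + jωL = 100 + j69.12.
Step 4 — H = 0.3233 + j0.4677.
Step 5 — Magnitude: |H| = 0.5686 (-4.9 dB); phase: φ = 55.3°.

|H| = 0.5686 (-4.9 dB), φ = 55.3°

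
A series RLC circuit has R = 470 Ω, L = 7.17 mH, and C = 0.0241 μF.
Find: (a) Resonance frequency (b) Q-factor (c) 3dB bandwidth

Step 1 — Resonance: ω₀ = 1/√(LC) = 1/√(0.00717·2.41e-08) = 7.607e+04 rad/s.
Step 2 — f₀ = ω₀/(2π) = 1.211e+04 Hz.
Step 3 — Series Q: Q = ω₀L/R = 7.607e+04·0.00717/470 = 1.161.
Step 4 — Bandwidth: Δω = ω₀/Q = 6.555e+04 rad/s; BW = Δω/(2π) = 1.043e+04 Hz.

(a) f₀ = 1.211e+04 Hz  (b) Q = 1.161  (c) BW = 1.043e+04 Hz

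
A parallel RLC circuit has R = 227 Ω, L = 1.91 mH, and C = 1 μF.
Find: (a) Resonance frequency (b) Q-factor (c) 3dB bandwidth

Step 1 — Resonance: ω₀ = 1/√(LC) = 1/√(0.00191·1e-06) = 2.288e+04 rad/s.
Step 2 — f₀ = ω₀/(2π) = 3642 Hz.
Step 3 — Parallel Q: Q = R/(ω₀L) = 227/(2.288e+04·0.00191) = 5.194.
Step 4 — Bandwidth: Δω = ω₀/Q = 4405 rad/s; BW = Δω/(2π) = 701.1 Hz.

(a) f₀ = 3642 Hz  (b) Q = 5.194  (c) BW = 701.1 Hz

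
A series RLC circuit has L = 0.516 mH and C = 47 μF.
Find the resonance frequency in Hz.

Step 1 — Resonance condition Im(Z)=0 gives ω₀ = 1/√(LC).
Step 2 — ω₀ = 1/√(0.000516·4.7e-05) = 6421 rad/s.
Step 3 — f₀ = ω₀/(2π) = 1022 Hz.

f₀ = 1022 Hz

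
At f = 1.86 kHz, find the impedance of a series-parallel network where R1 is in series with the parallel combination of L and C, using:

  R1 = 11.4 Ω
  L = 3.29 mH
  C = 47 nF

Step 1 — Angular frequency: ω = 2π·f = 2π·1860 = 1.169e+04 rad/s.
Step 2 — Component impedances:
  R1: Z = R = 11.4 Ω
  L: Z = jωL = j·1.169e+04·0.00329 = 0 + j38.45 Ω
  C: Z = 1/(jωC) = -j/(ω·C) = 0 - j1821 Ω
Step 3 — Parallel branch: L || C = 1/(1/L + 1/C) = 0 + j39.28 Ω.
Step 4 — Series with R1: Z_total = R1 + (L || C) = 11.4 + j39.28 Ω = 40.9∠73.8° Ω.

Z = 11.4 + j39.28 Ω = 40.9∠73.8° Ω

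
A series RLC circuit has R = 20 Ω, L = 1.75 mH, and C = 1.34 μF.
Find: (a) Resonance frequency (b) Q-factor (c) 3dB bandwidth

Step 1 — Resonance condition Im(Z)=0 gives ω₀ = 1/√(LC).
Step 2 — ω₀ = 1/√(0.00175·1.34e-06) = 2.065e+04 rad/s.
Step 3 — f₀ = ω₀/(2π) = 3287 Hz.
Step 4 — Series Q: Q = ω₀L/R = 2.065e+04·0.00175/20 = 1.807.
Step 5 — 3dB bandwidth: Δω = ω₀/Q = 1.143e+04 rad/s; BW = Δω/(2π) = 1819 Hz.

(a) f₀ = 3287 Hz  (b) Q = 1.807  (c) BW = 1819 Hz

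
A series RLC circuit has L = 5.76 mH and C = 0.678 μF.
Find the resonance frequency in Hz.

Step 1 — Resonance condition Im(Z)=0 gives ω₀ = 1/√(LC).
Step 2 — ω₀ = 1/√(0.00576·6.78e-07) = 1.6e+04 rad/s.
Step 3 — f₀ = ω₀/(2π) = 2547 Hz.

f₀ = 2547 Hz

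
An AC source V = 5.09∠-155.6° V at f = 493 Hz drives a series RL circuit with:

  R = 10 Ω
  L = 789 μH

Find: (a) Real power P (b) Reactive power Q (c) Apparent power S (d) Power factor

Step 1 — Angular frequency: ω = 2π·f = 2π·493 = 3098 rad/s.
Step 2 — Component impedances:
  R: Z = R = 10 Ω
  L: Z = jωL = j·3098·0.000789 = 0 + j2.444 Ω
Step 3 — Series combination: Z_total = R + L = 10 + j2.444 Ω = 10.29∠13.7° Ω.
Step 4 — Source phasor: V = 5.09∠-155.6° V = -4.635 - j2.103 V.
Step 5 — Current: I = V / Z = -0.4859 - j0.09151 A = 0.4944∠-169.3° A.
Step 6 — Complex power: S = V·I* = 2.445 + j0.5975 VA.
Step 7 — Real power: P = Re(S) = 2.445 W.
Step 8 — Reactive power: Q = Im(S) = 0.5975 VAR.
Step 9 — Apparent power: |S| = 2.517 VA.
Step 10 — Power factor: PF = P/|S| = 0.9714 (lagging).

(a) P = 2.445 W  (b) Q = 0.5975 VAR  (c) S = 2.517 VA  (d) PF = 0.9714 (lagging)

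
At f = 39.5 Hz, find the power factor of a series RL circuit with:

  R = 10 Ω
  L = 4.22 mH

Step 1 — Angular frequency: ω = 2π·f = 2π·39.5 = 248.2 rad/s.
Step 2 — Component impedances:
  R: Z = R = 10 Ω
  L: Z = jωL = j·248.2·0.00422 = 0 + j1.047 Ω
Step 3 — Series combination: Z_total = R + L = 10 + j1.047 Ω = 10.05∠6.0° Ω.
Step 4 — Power factor: PF = cos(φ) = Re(Z)/|Z| = 10/10.0547 = 0.9946.
Step 5 — Type: Im(Z) = 1.047 ⇒ lagging (phase φ = 6.0°).

PF = 0.9946 (lagging, φ = 6.0°)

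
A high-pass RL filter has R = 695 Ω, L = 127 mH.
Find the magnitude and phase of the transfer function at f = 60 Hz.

Step 1 — Angular frequency: ω = 2π·60 = 377 rad/s.
Step 2 — Transfer function: H(jω) = jωL/(R + jωL).
Step 3 — Numerator jωL = j·47.88; denominator R + jωL = 695 + j47.88.
Step 4 — H = 0.004723 + j0.06856.
Step 5 — Magnitude: |H| = 0.06873 (-23.3 dB); phase: φ = 86.1°.

|H| = 0.06873 (-23.3 dB), φ = 86.1°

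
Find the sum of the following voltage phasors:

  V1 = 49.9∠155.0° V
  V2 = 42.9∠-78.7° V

Step 1 — Convert each phasor to rectangular form:
  V1 = 49.9·(cos(155.0°) + j·sin(155.0°)) = -45.22 + j21.09 V
  V2 = 42.9·(cos(-78.7°) + j·sin(-78.7°)) = 8.406 - j42.07 V
Step 2 — Sum components: V_total = -36.82 - j20.98 V.
Step 3 — Convert to polar: |V_total| = 42.38 V, ∠V_total = -150.3°.

V_total = 42.38∠-150.3° V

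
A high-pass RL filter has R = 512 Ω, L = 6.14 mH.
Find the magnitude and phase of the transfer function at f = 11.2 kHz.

Step 1 — Angular frequency: ω = 2π·1.12e+04 = 7.037e+04 rad/s.
Step 2 — Transfer function: H(jω) = jωL/(R + jωL).
Step 3 — Numerator jωL = j·432.1; denominator R + jωL = 512 + j432.1.
Step 4 — H = 0.416 + j0.4929.
Step 5 — Magnitude: |H| = 0.6449 (-3.8 dB); phase: φ = 49.8°.

|H| = 0.6449 (-3.8 dB), φ = 49.8°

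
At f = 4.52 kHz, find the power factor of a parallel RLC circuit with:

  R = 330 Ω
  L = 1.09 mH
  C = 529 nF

Step 1 — Angular frequency: ω = 2π·f = 2π·4520 = 2.84e+04 rad/s.
Step 2 — Component impedances:
  R: Z = R = 330 Ω
  L: Z = jωL = j·2.84e+04·0.00109 = 0 + j30.96 Ω
  C: Z = 1/(jωC) = -j/(ω·C) = 0 - j66.56 Ω
Step 3 — Parallel combination: 1/Z_total = 1/R + 1/L + 1/C; Z_total = 9.845 + j56.14 Ω = 57∠80.1° Ω.
Step 4 — Power factor: PF = cos(φ) = Re(Z)/|Z| = 9.845/57 = 0.1727.
Step 5 — Type: Im(Z) = 56.14 ⇒ lagging (phase φ = 80.1°).

PF = 0.1727 (lagging, φ = 80.1°)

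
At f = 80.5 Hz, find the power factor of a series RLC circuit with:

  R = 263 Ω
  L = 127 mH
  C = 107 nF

Step 1 — Angular frequency: ω = 2π·f = 2π·80.5 = 505.8 rad/s.
Step 2 — Component impedances:
  R: Z = R = 263 Ω
  L: Z = jωL = j·505.8·0.127 = 0 + j64.24 Ω
  C: Z = 1/(jωC) = -j/(ω·C) = 0 - j1.848e+04 Ω
Step 3 — Series combination: Z_total = R + L + C = 263 - j1.841e+04 Ω = 1.842e+04∠-89.2° Ω.
Step 4 — Power factor: PF = cos(φ) = Re(Z)/|Z| = 263/1.842e+04 = 0.01428.
Step 5 — Type: Im(Z) = -1.841e+04 ⇒ leading (phase φ = -89.2°).

PF = 0.01428 (leading, φ = -89.2°)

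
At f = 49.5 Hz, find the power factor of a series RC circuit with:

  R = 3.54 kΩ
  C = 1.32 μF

Step 1 — Angular frequency: ω = 2π·f = 2π·49.5 = 311 rad/s.
Step 2 — Component impedances:
  R: Z = R = 3540 Ω
  C: Z = 1/(jωC) = -j/(ω·C) = 0 - j2436 Ω
Step 3 — Series combination: Z_total = R + C = 3540 - j2436 Ω = 4297∠-34.5° Ω.
Step 4 — Power factor: PF = cos(φ) = Re(Z)/|Z| = 3540/4297 = 0.8238.
Step 5 — Type: Im(Z) = -2436 ⇒ leading (phase φ = -34.5°).

PF = 0.8238 (leading, φ = -34.5°)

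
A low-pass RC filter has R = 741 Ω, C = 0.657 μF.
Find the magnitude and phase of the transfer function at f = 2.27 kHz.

Step 1 — Angular frequency: ω = 2π·2270 = 1.426e+04 rad/s.
Step 2 — Transfer function: H(jω) = 1/(1 + jωRC).
Step 3 — Denominator: 1 + jωRC = 1 + j·1.426e+04·741·6.57e-07 = 1 + j6.944.
Step 4 — H = 0.02032 - j0.1411.
Step 5 — Magnitude: |H| = 0.1425 (-16.9 dB); phase: φ = -81.8°.

|H| = 0.1425 (-16.9 dB), φ = -81.8°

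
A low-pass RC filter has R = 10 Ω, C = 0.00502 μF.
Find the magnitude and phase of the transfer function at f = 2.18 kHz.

Step 1 — Angular frequency: ω = 2π·2180 = 1.37e+04 rad/s.
Step 2 — Transfer function: H(jω) = 1/(1 + jωRC).
Step 3 — Denominator: 1 + jωRC = 1 + j·1.37e+04·10·5.02e-09 = 1 + j0.0006876.
Step 4 — H = 1 - j0.0006876.
Step 5 — Magnitude: |H| = 1 (-0.0 dB); phase: φ = -0.0°.

|H| = 1 (-0.0 dB), φ = -0.0°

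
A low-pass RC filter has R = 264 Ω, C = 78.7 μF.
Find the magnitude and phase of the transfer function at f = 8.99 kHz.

Step 1 — Angular frequency: ω = 2π·8990 = 5.649e+04 rad/s.
Step 2 — Transfer function: H(jω) = 1/(1 + jωRC).
Step 3 — Denominator: 1 + jωRC = 1 + j·5.649e+04·264·7.87e-05 = 1 + j1174.
Step 4 — H = 7.26e-07 - j0.0008521.
Step 5 — Magnitude: |H| = 0.0008521 (-61.4 dB); phase: φ = -90.0°.

|H| = 0.0008521 (-61.4 dB), φ = -90.0°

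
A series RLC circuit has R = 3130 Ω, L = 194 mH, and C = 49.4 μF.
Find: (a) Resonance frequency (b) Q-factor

Step 1 — Resonance condition Im(Z)=0 gives ω₀ = 1/√(LC).
Step 2 — ω₀ = 1/√(0.194·4.94e-05) = 323 rad/s.
Step 3 — f₀ = ω₀/(2π) = 51.41 Hz.
Step 4 — Series Q: Q = ω₀L/R = 323·0.194/3130 = 0.02002.

(a) f₀ = 51.41 Hz  (b) Q = 0.02002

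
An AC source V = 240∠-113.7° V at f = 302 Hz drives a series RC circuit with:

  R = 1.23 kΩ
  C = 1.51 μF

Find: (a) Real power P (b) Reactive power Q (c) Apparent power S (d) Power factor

Step 1 — Angular frequency: ω = 2π·f = 2π·302 = 1898 rad/s.
Step 2 — Component impedances:
  R: Z = R = 1230 Ω
  C: Z = 1/(jωC) = -j/(ω·C) = 0 - j349 Ω
Step 3 — Series combination: Z_total = R + C = 1230 - j349 Ω = 1279∠-15.8° Ω.
Step 4 — Source phasor: V = 240∠-113.7° V = -96.47 - j219.8 V.
Step 5 — Current: I = V / Z = -0.02567 - j0.1859 A = 0.1877∠-97.9° A.
Step 6 — Complex power: S = V·I* = 43.34 - j12.3 VA.
Step 7 — Real power: P = Re(S) = 43.34 W.
Step 8 — Reactive power: Q = Im(S) = -12.3 VAR.
Step 9 — Apparent power: |S| = 45.05 VA.
Step 10 — Power factor: PF = P/|S| = 0.962 (leading).

(a) P = 43.34 W  (b) Q = -12.3 VAR  (c) S = 45.05 VA  (d) PF = 0.962 (leading)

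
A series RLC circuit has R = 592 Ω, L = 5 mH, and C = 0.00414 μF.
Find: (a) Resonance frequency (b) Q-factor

Step 1 — Resonance condition Im(Z)=0 gives ω₀ = 1/√(LC).
Step 2 — ω₀ = 1/√(0.005·4.14e-09) = 2.198e+05 rad/s.
Step 3 — f₀ = ω₀/(2π) = 3.498e+04 Hz.
Step 4 — Series Q: Q = ω₀L/R = 2.198e+05·0.005/592 = 1.856.

(a) f₀ = 3.498e+04 Hz  (b) Q = 1.856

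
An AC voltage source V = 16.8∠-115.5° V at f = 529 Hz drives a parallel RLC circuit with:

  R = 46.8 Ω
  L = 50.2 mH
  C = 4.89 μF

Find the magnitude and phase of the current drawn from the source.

Step 1 — Angular frequency: ω = 2π·f = 2π·529 = 3324 rad/s.
Step 2 — Component impedances:
  R: Z = R = 46.8 Ω
  L: Z = jωL = j·3324·0.0502 = 0 + j166.9 Ω
  C: Z = 1/(jωC) = -j/(ω·C) = 0 - j61.53 Ω
Step 3 — Parallel combination: 1/Z_total = 1/R + 1/L + 1/C; Z_total = 38.03 - j18.26 Ω = 42.19∠-25.6° Ω.
Step 4 — Source phasor: V = 16.8∠-115.5° V = -7.233 - j15.16 V.
Step 5 — Ohm's law: I = V / Z_total = (-7.233 - j15.16) / (38.03 - j18.26) = 0.001037 - j0.3982 A.
Step 6 — Convert to polar: |I| = 0.3982 A, ∠I = -89.9°.

I = 0.3982∠-89.9° A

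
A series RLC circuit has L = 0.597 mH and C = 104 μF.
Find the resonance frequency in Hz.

Step 1 — Resonance condition Im(Z)=0 gives ω₀ = 1/√(LC).
Step 2 — ω₀ = 1/√(0.000597·0.000104) = 4013 rad/s.
Step 3 — f₀ = ω₀/(2π) = 638.7 Hz.

f₀ = 638.7 Hz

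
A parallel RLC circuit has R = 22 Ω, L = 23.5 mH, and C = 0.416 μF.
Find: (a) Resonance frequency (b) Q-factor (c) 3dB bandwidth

Step 1 — Resonance: ω₀ = 1/√(LC) = 1/√(0.0235·4.16e-07) = 1.011e+04 rad/s.
Step 2 — f₀ = ω₀/(2π) = 1610 Hz.
Step 3 — Parallel Q: Q = R/(ω₀L) = 22/(1.011e+04·0.0235) = 0.09256.
Step 4 — Bandwidth: Δω = ω₀/Q = 1.093e+05 rad/s; BW = Δω/(2π) = 1.739e+04 Hz.

(a) f₀ = 1610 Hz  (b) Q = 0.09256  (c) BW = 1.739e+04 Hz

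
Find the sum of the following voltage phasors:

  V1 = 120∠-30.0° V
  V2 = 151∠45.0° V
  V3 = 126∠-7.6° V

Step 1 — Convert each phasor to rectangular form:
  V1 = 120·(cos(-30.0°) + j·sin(-30.0°)) = 103.9 - j60 V
  V2 = 151·(cos(45.0°) + j·sin(45.0°)) = 106.8 + j106.8 V
  V3 = 126·(cos(-7.6°) + j·sin(-7.6°)) = 124.9 - j16.66 V
Step 2 — Sum components: V_total = 335.6 + j30.11 V.
Step 3 — Convert to polar: |V_total| = 336.9 V, ∠V_total = 5.1°.

V_total = 336.9∠5.1° V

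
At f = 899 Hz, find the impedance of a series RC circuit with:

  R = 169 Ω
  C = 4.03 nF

Step 1 — Angular frequency: ω = 2π·f = 2π·899 = 5649 rad/s.
Step 2 — Component impedances:
  R: Z = R = 169 Ω
  C: Z = 1/(jωC) = -j/(ω·C) = 0 - j4.393e+04 Ω
Step 3 — Series combination: Z_total = R + C = 169 - j4.393e+04 Ω = 4.393e+04∠-89.8° Ω.

Z = 169 - j4.393e+04 Ω = 4.393e+04∠-89.8° Ω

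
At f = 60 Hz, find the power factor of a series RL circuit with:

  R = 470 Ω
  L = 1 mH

Step 1 — Angular frequency: ω = 2π·f = 2π·60 = 377 rad/s.
Step 2 — Component impedances:
  R: Z = R = 470 Ω
  L: Z = jωL = j·377·0.001 = 0 + j0.377 Ω
Step 3 — Series combination: Z_total = R + L = 470 + j0.377 Ω = 470∠0.0° Ω.
Step 4 — Power factor: PF = cos(φ) = Re(Z)/|Z| = 470/470 = 1.
Step 5 — Type: Im(Z) = 0.377 ⇒ lagging (phase φ = 0.0°).

PF = 1 (lagging, φ = 0.0°)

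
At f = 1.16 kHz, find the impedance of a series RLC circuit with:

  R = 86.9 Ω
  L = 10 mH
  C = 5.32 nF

Step 1 — Angular frequency: ω = 2π·f = 2π·1160 = 7288 rad/s.
Step 2 — Component impedances:
  R: Z = R = 86.9 Ω
  L: Z = jωL = j·7288·0.01 = 0 + j72.88 Ω
  C: Z = 1/(jωC) = -j/(ω·C) = 0 - j2.579e+04 Ω
Step 3 — Series combination: Z_total = R + L + C = 86.9 - j2.572e+04 Ω = 2.572e+04∠-89.8° Ω.

Z = 86.9 - j2.572e+04 Ω = 2.572e+04∠-89.8° Ω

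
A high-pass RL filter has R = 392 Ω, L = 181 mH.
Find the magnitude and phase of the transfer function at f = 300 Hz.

Step 1 — Angular frequency: ω = 2π·300 = 1885 rad/s.
Step 2 — Transfer function: H(jω) = jωL/(R + jωL).
Step 3 — Numerator jωL = j·341.2; denominator R + jωL = 392 + j341.2.
Step 4 — H = 0.431 + j0.4952.
Step 5 — Magnitude: |H| = 0.6565 (-3.7 dB); phase: φ = 49.0°.

|H| = 0.6565 (-3.7 dB), φ = 49.0°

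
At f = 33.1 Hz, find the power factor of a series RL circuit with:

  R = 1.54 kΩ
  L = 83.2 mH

Step 1 — Angular frequency: ω = 2π·f = 2π·33.1 = 208 rad/s.
Step 2 — Component impedances:
  R: Z = R = 1540 Ω
  L: Z = jωL = j·208·0.0832 = 0 + j17.3 Ω
Step 3 — Series combination: Z_total = R + L = 1540 + j17.3 Ω = 1540∠0.6° Ω.
Step 4 — Power factor: PF = cos(φ) = Re(Z)/|Z| = 1540/1540.1 = 0.9999.
Step 5 — Type: Im(Z) = 17.3 ⇒ lagging (phase φ = 0.6°).

PF = 0.9999 (lagging, φ = 0.6°)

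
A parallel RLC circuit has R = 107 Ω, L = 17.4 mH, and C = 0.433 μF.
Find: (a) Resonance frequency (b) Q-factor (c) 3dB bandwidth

Step 1 — Resonance: ω₀ = 1/√(LC) = 1/√(0.0174·4.33e-07) = 1.152e+04 rad/s.
Step 2 — f₀ = ω₀/(2π) = 1834 Hz.
Step 3 — Parallel Q: Q = R/(ω₀L) = 107/(1.152e+04·0.0174) = 0.5338.
Step 4 — Bandwidth: Δω = ω₀/Q = 2.158e+04 rad/s; BW = Δω/(2π) = 3435 Hz.

(a) f₀ = 1834 Hz  (b) Q = 0.5338  (c) BW = 3435 Hz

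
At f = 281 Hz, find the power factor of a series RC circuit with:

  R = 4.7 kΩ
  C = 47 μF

Step 1 — Angular frequency: ω = 2π·f = 2π·281 = 1766 rad/s.
Step 2 — Component impedances:
  R: Z = R = 4700 Ω
  C: Z = 1/(jωC) = -j/(ω·C) = 0 - j12.05 Ω
Step 3 — Series combination: Z_total = R + C = 4700 - j12.05 Ω = 4700∠-0.1° Ω.
Step 4 — Power factor: PF = cos(φ) = Re(Z)/|Z| = 4700/4700 = 1.
Step 5 — Type: Im(Z) = -12.05 ⇒ leading (phase φ = -0.1°).

PF = 1 (leading, φ = -0.1°)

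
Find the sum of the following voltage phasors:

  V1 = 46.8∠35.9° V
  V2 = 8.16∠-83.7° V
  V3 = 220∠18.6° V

Step 1 — Convert each phasor to rectangular form:
  V1 = 46.8·(cos(35.9°) + j·sin(35.9°)) = 37.91 + j27.44 V
  V2 = 8.16·(cos(-83.7°) + j·sin(-83.7°)) = 0.8954 - j8.111 V
  V3 = 220·(cos(18.6°) + j·sin(18.6°)) = 208.5 + j70.17 V
Step 2 — Sum components: V_total = 247.3 + j89.5 V.
Step 3 — Convert to polar: |V_total| = 263 V, ∠V_total = 19.9°.

V_total = 263∠19.9° V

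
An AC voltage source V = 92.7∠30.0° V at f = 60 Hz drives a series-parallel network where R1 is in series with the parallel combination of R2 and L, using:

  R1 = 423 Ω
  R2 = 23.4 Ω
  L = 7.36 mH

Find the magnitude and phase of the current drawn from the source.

Step 1 — Angular frequency: ω = 2π·f = 2π·60 = 377 rad/s.
Step 2 — Component impedances:
  R1: Z = R = 423 Ω
  R2: Z = R = 23.4 Ω
  L: Z = jωL = j·377·0.00736 = 0 + j2.775 Ω
Step 3 — Parallel branch: R2 || L = 1/(1/R2 + 1/L) = 0.3244 + j2.736 Ω.
Step 4 — Series with R1: Z_total = R1 + (R2 || L) = 423.3 + j2.736 Ω = 423.3∠0.4° Ω.
Step 5 — Source phasor: V = 92.7∠30.0° V = 80.28 + j46.35 V.
Step 6 — Ohm's law: I = V / Z_total = (80.28 + j46.35) / (423.3 + j2.736) = 0.1903 + j0.1083 A.
Step 7 — Convert to polar: |I| = 0.219 A, ∠I = 29.6°.

I = 0.219∠29.6° A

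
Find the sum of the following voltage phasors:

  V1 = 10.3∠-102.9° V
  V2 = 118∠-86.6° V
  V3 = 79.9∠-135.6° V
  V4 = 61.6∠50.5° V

Step 1 — Convert each phasor to rectangular form:
  V1 = 10.3·(cos(-102.9°) + j·sin(-102.9°)) = -2.299 - j10.04 V
  V2 = 118·(cos(-86.6°) + j·sin(-86.6°)) = 6.998 - j117.8 V
  V3 = 79.9·(cos(-135.6°) + j·sin(-135.6°)) = -57.09 - j55.9 V
  V4 = 61.6·(cos(50.5°) + j·sin(50.5°)) = 39.18 + j47.53 V
Step 2 — Sum components: V_total = -13.21 - j136.2 V.
Step 3 — Convert to polar: |V_total| = 136.8 V, ∠V_total = -95.5°.

V_total = 136.8∠-95.5° V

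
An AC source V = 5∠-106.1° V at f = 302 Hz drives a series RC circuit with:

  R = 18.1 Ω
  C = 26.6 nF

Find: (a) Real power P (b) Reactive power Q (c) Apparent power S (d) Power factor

Step 1 — Angular frequency: ω = 2π·f = 2π·302 = 1898 rad/s.
Step 2 — Component impedances:
  R: Z = R = 18.1 Ω
  C: Z = 1/(jωC) = -j/(ω·C) = 0 - j1.981e+04 Ω
Step 3 — Series combination: Z_total = R + C = 18.1 - j1.981e+04 Ω = 1.981e+04∠-89.9° Ω.
Step 4 — Source phasor: V = 5∠-106.1° V = -1.387 - j4.804 V.
Step 5 — Current: I = V / Z = 0.0002424 - j7.021e-05 A = 0.0002524∠-16.2° A.
Step 6 — Complex power: S = V·I* = 1.153e-06 - j0.001262 VA.
Step 7 — Real power: P = Re(S) = 1.153e-06 W.
Step 8 — Reactive power: Q = Im(S) = -0.001262 VAR.
Step 9 — Apparent power: |S| = 0.001262 VA.
Step 10 — Power factor: PF = P/|S| = 0.0009136 (leading).

(a) P = 1.153e-06 W  (b) Q = -0.001262 VAR  (c) S = 0.001262 VA  (d) PF = 0.0009136 (leading)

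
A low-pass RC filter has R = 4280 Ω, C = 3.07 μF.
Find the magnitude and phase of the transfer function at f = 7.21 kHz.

Step 1 — Angular frequency: ω = 2π·7210 = 4.53e+04 rad/s.
Step 2 — Transfer function: H(jω) = 1/(1 + jωRC).
Step 3 — Denominator: 1 + jωRC = 1 + j·4.53e+04·4280·3.07e-06 = 1 + j595.2.
Step 4 — H = 2.822e-06 - j0.00168.
Step 5 — Magnitude: |H| = 0.00168 (-55.5 dB); phase: φ = -89.9°.

|H| = 0.00168 (-55.5 dB), φ = -89.9°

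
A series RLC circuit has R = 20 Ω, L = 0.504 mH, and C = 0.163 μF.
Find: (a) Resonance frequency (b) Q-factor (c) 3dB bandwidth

Step 1 — Resonance: ω₀ = 1/√(LC) = 1/√(0.000504·1.63e-07) = 1.103e+05 rad/s.
Step 2 — f₀ = ω₀/(2π) = 1.756e+04 Hz.
Step 3 — Series Q: Q = ω₀L/R = 1.103e+05·0.000504/20 = 2.78.
Step 4 — Bandwidth: Δω = ω₀/Q = 3.968e+04 rad/s; BW = Δω/(2π) = 6316 Hz.

(a) f₀ = 1.756e+04 Hz  (b) Q = 2.78  (c) BW = 6316 Hz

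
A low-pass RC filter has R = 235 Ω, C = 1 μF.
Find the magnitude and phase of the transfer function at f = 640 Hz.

Step 1 — Angular frequency: ω = 2π·640 = 4021 rad/s.
Step 2 — Transfer function: H(jω) = 1/(1 + jωRC).
Step 3 — Denominator: 1 + jωRC = 1 + j·4021·235·1e-06 = 1 + j0.945.
Step 4 — H = 0.5283 - j0.4992.
Step 5 — Magnitude: |H| = 0.7268 (-2.8 dB); phase: φ = -43.4°.

|H| = 0.7268 (-2.8 dB), φ = -43.4°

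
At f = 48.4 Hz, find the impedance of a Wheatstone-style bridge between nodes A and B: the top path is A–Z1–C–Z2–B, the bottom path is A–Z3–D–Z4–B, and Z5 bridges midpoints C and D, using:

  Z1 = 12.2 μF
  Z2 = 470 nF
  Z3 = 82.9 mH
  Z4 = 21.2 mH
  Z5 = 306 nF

Step 1 — Angular frequency: ω = 2π·f = 2π·48.4 = 304.1 rad/s.
Step 2 — Component impedances:
  Z1: Z = 1/(jωC) = -j/(ω·C) = 0 - j269.5 Ω
  Z2: Z = 1/(jωC) = -j/(ω·C) = 0 - j6996 Ω
  Z3: Z = jωL = j·304.1·0.0829 = 0 + j25.21 Ω
  Z4: Z = jωL = j·304.1·0.0212 = 0 + j6.447 Ω
  Z5: Z = 1/(jωC) = -j/(ω·C) = 0 - j1.075e+04 Ω
Step 3 — Bridge requires nodal analysis (the Z5 bridge couples midpoints C and D, so the two paths cannot be reduced to a simple series/parallel combination). Setting node B to ground and injecting 1 A at node A, the 3-node admittance system at A, C, D solves to V_A = Z_AB = 0 + j31.85 Ω = 31.85∠90.0° Ω.

Z = 0 + j31.85 Ω = 31.85∠90.0° Ω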